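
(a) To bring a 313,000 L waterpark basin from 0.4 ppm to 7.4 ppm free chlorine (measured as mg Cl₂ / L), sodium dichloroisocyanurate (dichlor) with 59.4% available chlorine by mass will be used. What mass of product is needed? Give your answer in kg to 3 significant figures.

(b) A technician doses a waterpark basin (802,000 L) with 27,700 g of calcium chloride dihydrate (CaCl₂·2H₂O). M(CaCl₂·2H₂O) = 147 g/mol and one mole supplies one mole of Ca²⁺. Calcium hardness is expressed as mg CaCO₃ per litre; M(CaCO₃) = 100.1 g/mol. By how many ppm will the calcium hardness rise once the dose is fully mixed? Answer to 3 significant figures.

(a) Chlorine deficit: 7.4 − 0.4 = 7 ppm = 7 mg/L as Cl₂.
(a) Cl₂ equivalent needed: 7 mg/L × 313,000 L = 2,191,000 mg = 2191 g.
(a) Product at 59.4% available chlorine: 2191 / 0.594 = 3689 g.

(b) Moles of Ca²⁺: 27,700 g ÷ 147 g/mol = 188.4 mol.
(b) As CaCO₃: 188.4 mol × 100.1 g/mol = 18,860 g.
(b) Rise: 18,860 g / 802,000 L × 1000 = 23.52 mg/L.

(a) 3.69 kg; (b) 23.5 ppm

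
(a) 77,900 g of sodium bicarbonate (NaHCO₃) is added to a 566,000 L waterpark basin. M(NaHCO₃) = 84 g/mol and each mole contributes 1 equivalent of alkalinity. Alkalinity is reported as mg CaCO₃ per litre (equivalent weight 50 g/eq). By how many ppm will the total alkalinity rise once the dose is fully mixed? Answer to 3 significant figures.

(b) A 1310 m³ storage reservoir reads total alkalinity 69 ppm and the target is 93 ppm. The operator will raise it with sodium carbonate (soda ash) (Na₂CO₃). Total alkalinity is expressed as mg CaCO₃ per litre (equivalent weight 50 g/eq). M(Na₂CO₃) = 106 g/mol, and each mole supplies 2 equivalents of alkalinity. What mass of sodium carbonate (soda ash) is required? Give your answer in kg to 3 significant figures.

(a) Moles of NaHCO₃: 77,900 g ÷ 84 g/mol = 927.4 mol → 927.4 eq of alkalinity.
(a) As CaCO₃: 927.4 eq × 50 g/eq = 46,370 g.
(a) Rise: 46,370 g / 566,000 L × 1000 = 81.92 mg/L.

(b) Volume: 1310 m³ = 1,310,000 L.
(b) Alkalinity to add: (93 − 69) = 24 mg/L as CaCO₃ × 1,310,000 L = 31,440 g as CaCO₃.
(b) Equivalents: 31,440 g ÷ 50 g/eq = 628.8 eq.
(b) Each mole of Na₂CO₃ supplies 2 eq, so 628.8 / 2 = 314.4 mol.
(b) Mass: 314.4 mol × 106 g/mol = 33,330 g.

(a) 81.9 ppm; (b) 33.3 kg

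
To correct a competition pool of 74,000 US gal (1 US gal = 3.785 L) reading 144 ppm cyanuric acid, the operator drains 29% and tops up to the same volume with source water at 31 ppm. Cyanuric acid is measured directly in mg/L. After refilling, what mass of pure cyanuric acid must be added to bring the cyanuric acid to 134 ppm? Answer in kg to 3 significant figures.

6.38 kg

Volume: 74,000 US gal × 3.785 L/gal = 280,090 L.
After draining 29% and refilling: 144 × 0.71 + 31 × 0.29 = 111.23 ppm.
Deficit to target: 134 − 111.23 = 22.77 mg/L.
Mass: 22.77 mg/L × 280,090 L = 6378 g cyanuric acid.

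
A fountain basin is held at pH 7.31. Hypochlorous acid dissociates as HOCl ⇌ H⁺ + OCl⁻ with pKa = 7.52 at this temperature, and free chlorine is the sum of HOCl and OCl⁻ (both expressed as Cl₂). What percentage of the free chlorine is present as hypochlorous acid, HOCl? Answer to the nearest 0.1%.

61.9%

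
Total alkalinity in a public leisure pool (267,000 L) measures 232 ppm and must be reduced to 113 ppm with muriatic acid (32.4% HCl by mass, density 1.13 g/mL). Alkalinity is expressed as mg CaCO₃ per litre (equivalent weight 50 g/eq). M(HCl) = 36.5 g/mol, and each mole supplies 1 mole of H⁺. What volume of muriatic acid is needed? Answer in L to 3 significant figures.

63.4 L

Alkalinity to neutralize: (232 − 113) = 119 mg/L as CaCO₃ × 267,000 L = 31,770 g as CaCO₃.
Equivalents of H⁺ required: 31,770 ÷ 50 g/eq = 635.5 eq = 635.5 mol HCl.
Mass of HCl: 635.5 × 36.5 = 23,190 g.
Mass of 32.4% solution: 23,190 / 0.324 = 71,590 g.
Volume: 71,590 g ÷ 1.13 g/mL = 63,350 mL.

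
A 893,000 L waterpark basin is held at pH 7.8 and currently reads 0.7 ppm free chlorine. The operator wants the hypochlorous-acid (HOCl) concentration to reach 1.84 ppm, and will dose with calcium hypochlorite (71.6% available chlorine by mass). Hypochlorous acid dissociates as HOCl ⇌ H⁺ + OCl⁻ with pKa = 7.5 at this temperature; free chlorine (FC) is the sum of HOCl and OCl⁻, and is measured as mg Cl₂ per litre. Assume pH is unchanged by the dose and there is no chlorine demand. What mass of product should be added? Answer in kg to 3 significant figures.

6.00 kg

[OCl⁻]/[HOCl] = 10^(pH − pKa) = 10^(7.8 − 7.5) = 1.995; fraction as HOCl = 1/(1 + 1.995) = 0.3339.
Free chlorine required for 1.84 ppm HOCl: 1.84 / 0.3339 = 5.511 ppm.
FC to add: 5.511 − 0.7 = 4.811 mg/L as Cl₂.
Cl₂ equivalent: 4.811 mg/L × 893,000 L = 4296 g.
Product at 71.6% available Cl: 4296 / 0.716 = 6001 g.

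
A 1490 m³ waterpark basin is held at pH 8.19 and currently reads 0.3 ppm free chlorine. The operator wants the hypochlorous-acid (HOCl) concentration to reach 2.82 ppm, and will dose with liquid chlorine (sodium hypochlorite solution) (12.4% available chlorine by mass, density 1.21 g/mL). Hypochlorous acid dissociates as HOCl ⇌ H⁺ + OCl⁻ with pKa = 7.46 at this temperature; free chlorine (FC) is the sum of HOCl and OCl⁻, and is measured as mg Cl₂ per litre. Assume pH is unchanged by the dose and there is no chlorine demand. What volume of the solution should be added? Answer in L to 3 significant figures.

Volume: 1490 m³ = 1,490,000 L.
[OCl⁻]/[HOCl] = 10^(pH − pKa) = 10^(8.19 − 7.46) = 5.37; fraction as HOCl = 1/(1 + 5.37) = 0.157.
Free chlorine required for 2.82 ppm HOCl: 2.82 / 0.157 = 17.96 ppm.
FC to add: 17.96 − 0.3 = 17.66 mg/L as Cl₂.
Cl₂ equivalent: 17.66 mg/L × 1,490,000 L = 26,320 g.
Product at 12.4% available Cl: 26,320 / 0.124 = 212,300 g.
Volume: 212,300 g ÷ 1.21 g/mL = 175,400 mL.

175 L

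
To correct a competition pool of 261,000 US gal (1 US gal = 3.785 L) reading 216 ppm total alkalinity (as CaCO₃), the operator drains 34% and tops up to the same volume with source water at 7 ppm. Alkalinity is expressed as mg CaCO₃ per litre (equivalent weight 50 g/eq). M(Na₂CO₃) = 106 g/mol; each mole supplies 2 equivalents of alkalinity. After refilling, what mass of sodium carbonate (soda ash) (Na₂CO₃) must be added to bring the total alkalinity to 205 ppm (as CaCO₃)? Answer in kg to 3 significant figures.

62.9 kg

Volume: 261,000 US gal × 3.785 L/gal = 987,885 L.
After draining 34% and refilling: 216 × 0.66 + 7 × 0.34 = 144.94 ppm.
Deficit to target: 205 − 144.94 = 60.06 mg/L.
As CaCO₃: 60.06 mg/L × 987,885 L = 59,330 g; ÷ 50 g/eq ÷ 2 = 593.3 mol Na₂CO₃.
Mass: 593.3 × 106 = 62,890 g.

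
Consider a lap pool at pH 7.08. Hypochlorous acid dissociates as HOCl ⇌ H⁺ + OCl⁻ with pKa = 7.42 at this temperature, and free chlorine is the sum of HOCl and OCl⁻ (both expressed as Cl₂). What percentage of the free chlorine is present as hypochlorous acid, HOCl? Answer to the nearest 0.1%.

68.6%

[OCl⁻]/[HOCl] = 10^(pH − pKa) = 10^(7.08 − 7.42) = 10^-0.34 = 0.4571.
Fraction as HOCl = 1 / (1 + 0.4571) = 0.6863.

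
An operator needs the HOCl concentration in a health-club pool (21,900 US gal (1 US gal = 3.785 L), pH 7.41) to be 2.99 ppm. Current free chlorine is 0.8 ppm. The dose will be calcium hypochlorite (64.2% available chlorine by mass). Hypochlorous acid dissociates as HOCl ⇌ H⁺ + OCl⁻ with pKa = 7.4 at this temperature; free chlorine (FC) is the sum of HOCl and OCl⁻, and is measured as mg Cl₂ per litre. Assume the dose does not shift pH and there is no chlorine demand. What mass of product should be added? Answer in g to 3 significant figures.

Volume: 21,900 US gal × 3.785 L/gal = 82,892 L.
[OCl⁻]/[HOCl] = 10^(pH − pKa) = 10^(7.41 − 7.4) = 1.023; fraction as HOCl = 1/(1 + 1.023) = 0.4942.
Free chlorine required for 2.99 ppm HOCl: 2.99 / 0.4942 = 6.05 ppm.
FC to add: 6.05 − 0.8 = 5.25 mg/L as Cl₂.
Cl₂ equivalent: 5.25 mg/L × 82,892 L = 435.2 g.
Product at 64.2% available Cl: 435.2 / 0.642 = 677.8 g.

678 g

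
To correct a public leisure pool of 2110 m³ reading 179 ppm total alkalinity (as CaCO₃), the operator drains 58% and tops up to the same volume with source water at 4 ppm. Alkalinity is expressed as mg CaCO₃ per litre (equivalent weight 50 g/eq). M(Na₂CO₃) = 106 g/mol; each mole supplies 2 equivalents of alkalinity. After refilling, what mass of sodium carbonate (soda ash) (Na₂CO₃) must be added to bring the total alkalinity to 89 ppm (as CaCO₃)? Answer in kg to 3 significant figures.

Volume: 2110 m³ = 2,110,000 L.
After draining 58% and refilling: 179 × 0.42 + 4 × 0.58 = 77.5 ppm.
Deficit to target: 89 − 77.5 = 11.5 mg/L.
As CaCO₃: 11.5 mg/L × 2,110,000 L = 24,260 g; ÷ 50 g/eq ÷ 2 = 242.7 mol Na₂CO₃.
Mass: 242.7 × 106 = 25,720 g.

25.7 kg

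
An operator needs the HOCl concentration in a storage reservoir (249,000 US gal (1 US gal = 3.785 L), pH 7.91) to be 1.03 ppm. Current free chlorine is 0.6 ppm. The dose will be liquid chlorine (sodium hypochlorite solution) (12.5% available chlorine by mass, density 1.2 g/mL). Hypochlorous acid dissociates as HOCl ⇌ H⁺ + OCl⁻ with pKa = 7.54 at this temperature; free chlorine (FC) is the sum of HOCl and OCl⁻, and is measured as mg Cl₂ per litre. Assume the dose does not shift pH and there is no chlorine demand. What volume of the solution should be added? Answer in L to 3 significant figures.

17.9 L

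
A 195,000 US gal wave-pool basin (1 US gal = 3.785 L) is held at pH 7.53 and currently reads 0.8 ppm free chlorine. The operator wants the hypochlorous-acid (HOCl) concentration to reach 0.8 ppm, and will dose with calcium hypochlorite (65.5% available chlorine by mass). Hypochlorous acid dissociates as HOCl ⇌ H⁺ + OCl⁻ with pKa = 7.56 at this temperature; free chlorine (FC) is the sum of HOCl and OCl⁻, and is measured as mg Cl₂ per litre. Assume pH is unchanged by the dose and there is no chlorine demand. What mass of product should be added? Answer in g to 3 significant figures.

841 g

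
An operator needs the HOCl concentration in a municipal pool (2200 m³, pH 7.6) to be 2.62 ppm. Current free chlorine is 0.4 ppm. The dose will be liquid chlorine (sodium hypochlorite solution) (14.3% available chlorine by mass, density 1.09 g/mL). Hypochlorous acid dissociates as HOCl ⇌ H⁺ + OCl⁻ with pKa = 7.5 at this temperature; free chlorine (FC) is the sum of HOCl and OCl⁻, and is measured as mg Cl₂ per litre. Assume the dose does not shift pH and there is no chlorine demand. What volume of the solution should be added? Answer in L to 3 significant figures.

77.9 L

Volume: 2200 m³ = 2,200,000 L.
[OCl⁻]/[HOCl] = 10^(pH − pKa) = 10^(7.6 − 7.5) = 1.259; fraction as HOCl = 1/(1 + 1.259) = 0.4427.
Free chlorine required for 2.62 ppm HOCl: 2.62 / 0.4427 = 5.918 ppm.
FC to add: 5.918 − 0.4 = 5.518 mg/L as Cl₂.
Cl₂ equivalent: 5.518 mg/L × 2,200,000 L = 12,140 g.
Product at 14.3% available Cl: 12,140 / 0.143 = 84,900 g.
Volume: 84,900 g ÷ 1.09 g/mL = 77,890 mL.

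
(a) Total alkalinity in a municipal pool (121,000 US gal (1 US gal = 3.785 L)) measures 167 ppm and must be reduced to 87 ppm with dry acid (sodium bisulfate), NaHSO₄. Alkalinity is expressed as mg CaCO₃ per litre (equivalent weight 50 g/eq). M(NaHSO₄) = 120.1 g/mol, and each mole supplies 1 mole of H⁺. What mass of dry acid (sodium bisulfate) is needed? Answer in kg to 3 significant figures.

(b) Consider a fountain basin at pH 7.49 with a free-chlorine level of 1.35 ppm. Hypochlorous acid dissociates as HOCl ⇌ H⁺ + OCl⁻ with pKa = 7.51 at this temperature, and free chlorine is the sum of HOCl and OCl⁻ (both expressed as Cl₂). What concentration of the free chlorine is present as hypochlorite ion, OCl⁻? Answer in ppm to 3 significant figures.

(a) 88.0 kg; (b) 0.659 ppm

(a) Volume: 121,000 US gal × 3.785 L/gal = 457,985 L.
(a) Alkalinity to neutralize: (167 − 87) = 80 mg/L as CaCO₃ × 457,985 L = 36,640 g as CaCO₃.
(a) Equivalents of H⁺ required: 36,640 ÷ 50 g/eq = 732.8 eq = 732.8 mol NaHSO₄.
(a) Mass of NaHSO₄: 732.8 × 120.1 = 88,010 g.

(b) [OCl⁻]/[HOCl] = 10^(pH − pKa) = 10^(7.49 − 7.51) = 10^-0.02 = 0.955.
(b) Fraction as HOCl = 1 / (1 + 0.955) = 0.5115.
(b) OCl⁻ = (1 − 0.5115) × 1.35 ppm = 0.6595 ppm.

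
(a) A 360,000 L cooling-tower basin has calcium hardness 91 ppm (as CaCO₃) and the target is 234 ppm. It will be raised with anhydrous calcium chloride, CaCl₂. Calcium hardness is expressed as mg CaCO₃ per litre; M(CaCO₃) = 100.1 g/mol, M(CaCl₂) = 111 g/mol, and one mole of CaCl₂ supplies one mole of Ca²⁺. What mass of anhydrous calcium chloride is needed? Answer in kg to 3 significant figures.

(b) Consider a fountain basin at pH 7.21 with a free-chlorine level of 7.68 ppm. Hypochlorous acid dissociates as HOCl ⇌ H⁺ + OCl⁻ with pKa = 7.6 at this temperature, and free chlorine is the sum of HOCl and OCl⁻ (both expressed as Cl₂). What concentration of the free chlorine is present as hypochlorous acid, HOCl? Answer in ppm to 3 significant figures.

(a) 57.1 kg; (b) 5.46 ppm

(a) Hardness to add: (234 − 91) = 143 mg/L as CaCO₃ × 360,000 L = 51,480 g as CaCO₃.
(a) Moles of Ca²⁺ (1 mol Ca²⁺ ≡ 1 mol CaCO₃): 51,480 / 100.1 g/mol = 514.3 mol.
(a) Mass of CaCl₂: 514.3 × 111 = 57,090 g.

(b) [OCl⁻]/[HOCl] = 10^(pH − pKa) = 10^(7.21 − 7.6) = 10^-0.39 = 0.4074.
(b) Fraction as HOCl = 1 / (1 + 0.4074) = 0.7105.
(b) HOCl = 0.7105 × 7.68 ppm = 5.457 ppm.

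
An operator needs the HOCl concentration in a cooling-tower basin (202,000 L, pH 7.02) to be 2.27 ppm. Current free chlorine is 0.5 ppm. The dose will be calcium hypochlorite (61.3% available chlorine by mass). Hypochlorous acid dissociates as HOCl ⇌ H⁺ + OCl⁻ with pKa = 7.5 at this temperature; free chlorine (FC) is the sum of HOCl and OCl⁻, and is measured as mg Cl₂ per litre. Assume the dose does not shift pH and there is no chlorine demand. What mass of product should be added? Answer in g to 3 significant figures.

831 g

[OCl⁻]/[HOCl] = 10^(pH − pKa) = 10^(7.02 − 7.5) = 0.3311; fraction as HOCl = 1/(1 + 0.3311) = 0.7512.
Free chlorine required for 2.27 ppm HOCl: 2.27 / 0.7512 = 3.022 ppm.
FC to add: 3.022 − 0.5 = 2.522 mg/L as Cl₂.
Cl₂ equivalent: 2.522 mg/L × 202,000 L = 509.4 g.
Product at 61.3% available Cl: 509.4 / 0.613 = 831 g.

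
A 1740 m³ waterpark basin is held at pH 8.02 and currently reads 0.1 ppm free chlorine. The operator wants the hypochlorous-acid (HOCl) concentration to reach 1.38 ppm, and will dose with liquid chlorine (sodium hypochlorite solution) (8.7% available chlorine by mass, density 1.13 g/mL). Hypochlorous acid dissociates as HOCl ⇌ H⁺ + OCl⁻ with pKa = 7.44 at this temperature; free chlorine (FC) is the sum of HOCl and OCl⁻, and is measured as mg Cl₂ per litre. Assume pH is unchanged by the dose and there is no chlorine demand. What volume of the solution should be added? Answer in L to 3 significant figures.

Volume: 1740 m³ = 1,740,000 L.
[OCl⁻]/[HOCl] = 10^(pH − pKa) = 10^(8.02 − 7.44) = 3.802; fraction as HOCl = 1/(1 + 3.802) = 0.2083.
Free chlorine required for 1.38 ppm HOCl: 1.38 / 0.2083 = 6.627 ppm.
FC to add: 6.627 − 0.1 = 6.527 mg/L as Cl₂.
Cl₂ equivalent: 6.527 mg/L × 1,740,000 L = 11,360 g.
Product at 8.7% available Cl: 11,360 / 0.087 = 130,500 g.
Volume: 130,500 g ÷ 1.13 g/mL = 115,500 mL.

116 L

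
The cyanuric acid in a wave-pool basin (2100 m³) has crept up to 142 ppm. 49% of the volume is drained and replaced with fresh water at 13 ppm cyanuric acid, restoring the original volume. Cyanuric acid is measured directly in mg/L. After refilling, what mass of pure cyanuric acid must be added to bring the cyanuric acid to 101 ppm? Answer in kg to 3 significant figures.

46.6 kg

Volume: 2100 m³ = 2,100,000 L.
After draining 49% and refilling: 142 × 0.51 + 13 × 0.49 = 78.79 ppm.
Deficit to target: 101 − 78.79 = 22.21 mg/L.
Mass: 22.21 mg/L × 2,100,000 L = 46,640 g cyanuric acid.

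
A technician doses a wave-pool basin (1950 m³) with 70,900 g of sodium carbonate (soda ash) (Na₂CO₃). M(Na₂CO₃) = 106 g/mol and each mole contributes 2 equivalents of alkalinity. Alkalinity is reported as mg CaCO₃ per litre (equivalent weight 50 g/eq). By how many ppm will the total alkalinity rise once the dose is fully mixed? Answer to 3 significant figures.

34.3 ppm

Volume: 1950 m³ = 1,950,000 L.
Moles of Na₂CO₃: 70,900 g ÷ 106 g/mol = 668.9 mol → 1338 eq of alkalinity.
As CaCO₃: 1338 eq × 50 g/eq = 66,890 g.
Rise: 66,890 g / 1,950,000 L × 1000 = 34.3 mg/L.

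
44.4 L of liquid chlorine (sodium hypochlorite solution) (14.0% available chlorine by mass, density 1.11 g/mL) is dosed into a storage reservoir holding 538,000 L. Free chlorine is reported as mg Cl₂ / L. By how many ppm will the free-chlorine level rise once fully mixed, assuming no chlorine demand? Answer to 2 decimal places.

12.82 ppm

Mass of solution: 44.4 L × 1000 mL/L × 1.11 g/mL = 49,280 g.
Available chlorine delivered: 49,280 g × 0.14 = 6900 g as Cl₂.
Concentration rise: 6900 g / 538,000 L = 12.82 mg/L = 12.82 ppm.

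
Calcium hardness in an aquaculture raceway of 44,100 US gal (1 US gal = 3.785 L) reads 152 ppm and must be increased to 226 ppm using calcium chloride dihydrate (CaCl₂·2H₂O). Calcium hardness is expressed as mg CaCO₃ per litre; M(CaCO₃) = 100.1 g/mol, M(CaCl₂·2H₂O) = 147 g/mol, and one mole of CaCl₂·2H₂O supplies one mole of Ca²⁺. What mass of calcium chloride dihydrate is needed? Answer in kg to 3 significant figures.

Volume: 44,100 US gal × 3.785 L/gal = 166,918 L.
Hardness to add: (226 − 152) = 74 mg/L as CaCO₃ × 166,918 L = 12,350 g as CaCO₃.
Moles of Ca²⁺ (1 mol Ca²⁺ ≡ 1 mol CaCO₃): 12,350 / 100.1 g/mol = 123.4 mol.
Mass of CaCl₂·2H₂O: 123.4 × 147 = 18,140 g.

18.1 kg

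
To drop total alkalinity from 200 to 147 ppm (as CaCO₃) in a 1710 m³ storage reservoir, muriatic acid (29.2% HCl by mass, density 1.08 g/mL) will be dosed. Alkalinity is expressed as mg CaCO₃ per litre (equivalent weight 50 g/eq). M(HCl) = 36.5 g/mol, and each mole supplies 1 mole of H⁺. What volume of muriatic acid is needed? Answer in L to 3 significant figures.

210 L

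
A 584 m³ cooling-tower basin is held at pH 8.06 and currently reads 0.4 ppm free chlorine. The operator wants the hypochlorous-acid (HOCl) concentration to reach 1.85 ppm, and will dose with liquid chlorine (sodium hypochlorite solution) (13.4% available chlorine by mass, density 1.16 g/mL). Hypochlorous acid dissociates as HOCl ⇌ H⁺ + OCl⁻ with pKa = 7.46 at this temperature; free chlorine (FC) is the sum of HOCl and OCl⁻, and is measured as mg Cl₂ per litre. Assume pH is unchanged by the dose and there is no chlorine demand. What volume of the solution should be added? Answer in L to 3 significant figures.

33.1 L

Volume: 584 m³ = 584,000 L.
[OCl⁻]/[HOCl] = 10^(pH − pKa) = 10^(8.06 − 7.46) = 3.981; fraction as HOCl = 1/(1 + 3.981) = 0.2008.
Free chlorine required for 1.85 ppm HOCl: 1.85 / 0.2008 = 9.215 ppm.
FC to add: 9.215 − 0.4 = 8.815 mg/L as Cl₂.
Cl₂ equivalent: 8.815 mg/L × 584,000 L = 5148 g.
Product at 13.4% available Cl: 5148 / 0.134 = 38,420 g.
Volume: 38,420 g ÷ 1.16 g/mL = 33,120 mL.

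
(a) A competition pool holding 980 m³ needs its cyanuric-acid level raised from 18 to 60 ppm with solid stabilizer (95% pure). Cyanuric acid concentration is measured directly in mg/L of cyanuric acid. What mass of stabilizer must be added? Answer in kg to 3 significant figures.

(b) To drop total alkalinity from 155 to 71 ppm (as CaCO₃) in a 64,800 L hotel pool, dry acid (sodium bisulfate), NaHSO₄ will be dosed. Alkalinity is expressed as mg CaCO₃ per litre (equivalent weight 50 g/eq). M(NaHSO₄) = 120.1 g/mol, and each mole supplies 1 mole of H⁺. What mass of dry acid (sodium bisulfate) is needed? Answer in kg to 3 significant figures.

(a) 43.3 kg; (b) 13.1 kg

(a) Volume: 980 m³ = 980,000 L.
(a) CYA to add: (60 − 18) = 42 mg/L × 980,000 L = 41,160 g cyanuric acid.
(a) At 95% purity: 41,160 / 0.95 = 43,330 g product.

(b) Alkalinity to neutralize: (155 − 71) = 84 mg/L as CaCO₃ × 64,800 L = 5443 g as CaCO₃.
(b) Equivalents of H⁺ required: 5443 ÷ 50 g/eq = 108.9 eq = 108.9 mol NaHSO₄.
(b) Mass of NaHSO₄: 108.9 × 120.1 = 13,070 g.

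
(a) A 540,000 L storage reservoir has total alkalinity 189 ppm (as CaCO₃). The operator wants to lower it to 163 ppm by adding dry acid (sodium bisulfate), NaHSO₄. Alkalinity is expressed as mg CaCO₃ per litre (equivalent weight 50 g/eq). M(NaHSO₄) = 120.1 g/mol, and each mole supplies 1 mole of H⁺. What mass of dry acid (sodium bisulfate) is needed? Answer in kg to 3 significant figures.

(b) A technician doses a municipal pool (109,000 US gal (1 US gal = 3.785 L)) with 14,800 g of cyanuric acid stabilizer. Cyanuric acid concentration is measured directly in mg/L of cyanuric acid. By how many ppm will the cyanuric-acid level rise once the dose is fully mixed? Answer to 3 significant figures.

(a) 33.7 kg; (b) 35.9 ppm

(a) Alkalinity to neutralize: (189 − 163) = 26 mg/L as CaCO₃ × 540,000 L = 14,040 g as CaCO₃.
(a) Equivalents of H⁺ required: 14,040 ÷ 50 g/eq = 280.8 eq = 280.8 mol NaHSO₄.
(a) Mass of NaHSO₄: 280.8 × 120.1 = 33,720 g.

(b) Volume: 109,000 US gal × 3.785 L/gal = 412,565 L.
(b) Rise: 14,800 g / 412,565 L × 1000 = 35.87 mg/L.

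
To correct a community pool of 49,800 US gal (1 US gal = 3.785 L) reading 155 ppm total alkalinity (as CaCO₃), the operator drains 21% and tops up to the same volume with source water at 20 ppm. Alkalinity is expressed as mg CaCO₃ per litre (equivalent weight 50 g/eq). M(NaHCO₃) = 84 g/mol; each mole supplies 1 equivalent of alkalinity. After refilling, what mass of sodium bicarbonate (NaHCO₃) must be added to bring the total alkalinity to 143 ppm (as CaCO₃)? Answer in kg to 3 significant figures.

5.18 kg

Volume: 49,800 US gal × 3.785 L/gal = 188,493 L.
After draining 21% and refilling: 155 × 0.79 + 20 × 0.21 = 126.65 ppm.
Deficit to target: 143 − 126.65 = 16.35 mg/L.
As CaCO₃: 16.35 mg/L × 188,493 L = 3082 g; ÷ 50 g/eq ÷ 1 = 61.64 mol NaHCO₃.
Mass: 61.64 × 84 = 5178 g.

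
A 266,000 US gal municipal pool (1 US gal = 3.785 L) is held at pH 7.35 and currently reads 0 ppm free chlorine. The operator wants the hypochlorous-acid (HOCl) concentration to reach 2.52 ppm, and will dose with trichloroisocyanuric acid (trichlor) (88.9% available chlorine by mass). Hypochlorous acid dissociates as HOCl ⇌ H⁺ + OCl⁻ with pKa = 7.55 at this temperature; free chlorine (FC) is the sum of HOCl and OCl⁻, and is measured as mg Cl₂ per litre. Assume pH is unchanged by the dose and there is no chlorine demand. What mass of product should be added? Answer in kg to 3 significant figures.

Volume: 266,000 US gal × 3.785 L/gal = 1,006,810 L.
[OCl⁻]/[HOCl] = 10^(pH − pKa) = 10^(7.35 − 7.55) = 0.631; fraction as HOCl = 1/(1 + 0.631) = 0.6131.
Free chlorine required for 2.52 ppm HOCl: 2.52 / 0.6131 = 4.11 ppm.
FC to add: 4.11 − 0 = 4.11 mg/L as Cl₂.
Cl₂ equivalent: 4.11 mg/L × 1,006,810 L = 4138 g.
Product at 88.9% available Cl: 4138 / 0.889 = 4655 g.

4.65 kg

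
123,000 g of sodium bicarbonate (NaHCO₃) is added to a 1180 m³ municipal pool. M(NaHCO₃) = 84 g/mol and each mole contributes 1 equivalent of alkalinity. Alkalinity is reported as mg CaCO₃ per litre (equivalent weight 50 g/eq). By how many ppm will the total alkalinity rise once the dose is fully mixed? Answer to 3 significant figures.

Volume: 1180 m³ = 1,180,000 L.
Moles of NaHCO₃: 123,000 g ÷ 84 g/mol = 1464 mol → 1464 eq of alkalinity.
As CaCO₃: 1464 eq × 50 g/eq = 73,210 g.
Rise: 73,210 g / 1,180,000 L × 1000 = 62.05 mg/L.

62.0 ppm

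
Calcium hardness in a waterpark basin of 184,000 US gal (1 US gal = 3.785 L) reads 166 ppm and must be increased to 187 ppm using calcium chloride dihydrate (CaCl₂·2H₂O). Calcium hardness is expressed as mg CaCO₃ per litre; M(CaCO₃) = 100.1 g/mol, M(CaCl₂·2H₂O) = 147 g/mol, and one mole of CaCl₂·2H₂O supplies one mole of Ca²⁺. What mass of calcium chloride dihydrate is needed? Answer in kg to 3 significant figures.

21.5 kg

Volume: 184,000 US gal × 3.785 L/gal = 696,440 L.
Hardness to add: (187 − 166) = 21 mg/L as CaCO₃ × 696,440 L = 14,630 g as CaCO₃.
Moles of Ca²⁺ (1 mol Ca²⁺ ≡ 1 mol CaCO₃): 14,630 / 100.1 g/mol = 146.1 mol.
Mass of CaCl₂·2H₂O: 146.1 × 147 = 21,480 g.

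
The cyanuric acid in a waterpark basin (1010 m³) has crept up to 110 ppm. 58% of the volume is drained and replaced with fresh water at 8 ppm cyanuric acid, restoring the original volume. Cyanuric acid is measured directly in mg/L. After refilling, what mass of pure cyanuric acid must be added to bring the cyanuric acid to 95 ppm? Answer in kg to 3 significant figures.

44.6 kg

Volume: 1010 m³ = 1,010,000 L.
After draining 58% and refilling: 110 × 0.42 + 8 × 0.58 = 50.84 ppm.
Deficit to target: 95 − 50.84 = 44.16 mg/L.
Mass: 44.16 mg/L × 1,010,000 L = 44,600 g cyanuric acid.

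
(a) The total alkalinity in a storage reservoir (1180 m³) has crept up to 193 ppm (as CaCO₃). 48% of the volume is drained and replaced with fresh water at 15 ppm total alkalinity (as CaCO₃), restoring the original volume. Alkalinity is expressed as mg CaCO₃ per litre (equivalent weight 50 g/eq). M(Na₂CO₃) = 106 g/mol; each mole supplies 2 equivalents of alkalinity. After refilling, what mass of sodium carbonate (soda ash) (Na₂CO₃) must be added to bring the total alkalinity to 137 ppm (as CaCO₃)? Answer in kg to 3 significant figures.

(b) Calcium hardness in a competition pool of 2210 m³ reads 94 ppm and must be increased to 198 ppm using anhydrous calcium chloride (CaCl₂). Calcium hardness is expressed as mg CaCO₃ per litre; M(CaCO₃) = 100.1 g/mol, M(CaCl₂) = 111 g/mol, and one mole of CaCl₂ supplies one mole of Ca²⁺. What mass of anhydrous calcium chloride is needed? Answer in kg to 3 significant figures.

(a) 36.8 kg; (b) 255 kg

(a) Volume: 1180 m³ = 1,180,000 L.
(a) After draining 48% and refilling: 193 × 0.52 + 15 × 0.48 = 107.56 ppm.
(a) Deficit to target: 137 − 107.56 = 29.44 mg/L.
(a) As CaCO₃: 29.44 mg/L × 1,180,000 L = 34,740 g; ÷ 50 g/eq ÷ 2 = 347.4 mol Na₂CO₃.
(a) Mass: 347.4 × 106 = 36,820 g.

(b) Volume: 2210 m³ = 2,210,000 L.
(b) Hardness to add: (198 − 94) = 104 mg/L as CaCO₃ × 2,210,000 L = 229,800 g as CaCO₃.
(b) Moles of Ca²⁺ (1 mol Ca²⁺ ≡ 1 mol CaCO₃): 229,800 / 100.1 g/mol = 2296 mol.
(b) Mass of CaCl₂: 2296 × 111 = 254,900 g.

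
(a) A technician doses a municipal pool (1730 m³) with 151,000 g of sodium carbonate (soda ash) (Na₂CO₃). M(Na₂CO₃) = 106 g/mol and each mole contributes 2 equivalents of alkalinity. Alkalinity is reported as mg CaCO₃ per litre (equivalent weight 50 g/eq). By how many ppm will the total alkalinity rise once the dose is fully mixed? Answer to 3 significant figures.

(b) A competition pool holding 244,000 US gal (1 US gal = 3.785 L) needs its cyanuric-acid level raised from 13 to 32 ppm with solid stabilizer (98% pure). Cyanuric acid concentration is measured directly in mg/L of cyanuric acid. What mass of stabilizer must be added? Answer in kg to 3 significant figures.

(a) 82.3 ppm; (b) 17.9 kg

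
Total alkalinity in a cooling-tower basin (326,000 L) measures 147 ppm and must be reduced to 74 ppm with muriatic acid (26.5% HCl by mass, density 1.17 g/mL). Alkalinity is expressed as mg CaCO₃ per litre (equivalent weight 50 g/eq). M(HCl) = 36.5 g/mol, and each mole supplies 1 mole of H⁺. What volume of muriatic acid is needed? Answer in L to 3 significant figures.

Alkalinity to neutralize: (147 − 74) = 73 mg/L as CaCO₃ × 326,000 L = 23,800 g as CaCO₃.
Equivalents of H⁺ required: 23,800 ÷ 50 g/eq = 476 eq = 476 mol HCl.
Mass of HCl: 476 × 36.5 = 17,370 g.
Mass of 26.5% solution: 17,370 / 0.265 = 65,560 g.
Volume: 65,560 g ÷ 1.17 g/mL = 56,030 mL.

56.0 L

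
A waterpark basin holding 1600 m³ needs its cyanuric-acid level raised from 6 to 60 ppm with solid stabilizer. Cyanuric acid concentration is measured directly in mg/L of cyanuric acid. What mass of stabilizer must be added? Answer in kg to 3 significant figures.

Volume: 1600 m³ = 1,600,000 L.
CYA to add: (60 − 6) = 54 mg/L × 1,600,000 L = 86,400 g cyanuric acid.

86.4 kg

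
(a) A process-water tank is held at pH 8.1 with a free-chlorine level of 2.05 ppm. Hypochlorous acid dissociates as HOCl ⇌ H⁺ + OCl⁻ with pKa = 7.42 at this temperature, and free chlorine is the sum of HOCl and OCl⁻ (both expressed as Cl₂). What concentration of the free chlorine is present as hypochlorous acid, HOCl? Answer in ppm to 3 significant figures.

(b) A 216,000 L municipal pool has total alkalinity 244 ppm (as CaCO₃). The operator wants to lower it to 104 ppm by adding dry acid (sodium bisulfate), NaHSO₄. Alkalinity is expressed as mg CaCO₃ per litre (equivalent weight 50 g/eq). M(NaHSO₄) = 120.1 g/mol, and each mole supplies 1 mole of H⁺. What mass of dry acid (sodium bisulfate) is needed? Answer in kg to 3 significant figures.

(a) 0.354 ppm; (b) 72.6 kg

(a) [OCl⁻]/[HOCl] = 10^(pH − pKa) = 10^(8.1 − 7.42) = 10^0.68 = 4.786.
(a) Fraction as HOCl = 1 / (1 + 4.786) = 0.1728.
(a) HOCl = 0.1728 × 2.05 ppm = 0.3543 ppm.

(b) Alkalinity to neutralize: (244 − 104) = 140 mg/L as CaCO₃ × 216,000 L = 30,240 g as CaCO₃.
(b) Equivalents of H⁺ required: 30,240 ÷ 50 g/eq = 604.8 eq = 604.8 mol NaHSO₄.
(b) Mass of NaHSO₄: 604.8 × 120.1 = 72,640 g.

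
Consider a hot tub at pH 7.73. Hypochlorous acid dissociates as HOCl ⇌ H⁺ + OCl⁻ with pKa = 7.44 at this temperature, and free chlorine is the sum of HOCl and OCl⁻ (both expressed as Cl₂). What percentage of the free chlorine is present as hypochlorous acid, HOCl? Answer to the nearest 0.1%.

33.9%

[OCl⁻]/[HOCl] = 10^(pH − pKa) = 10^(7.73 − 7.44) = 10^0.29 = 1.95.
Fraction as HOCl = 1 / (1 + 1.95) = 0.339.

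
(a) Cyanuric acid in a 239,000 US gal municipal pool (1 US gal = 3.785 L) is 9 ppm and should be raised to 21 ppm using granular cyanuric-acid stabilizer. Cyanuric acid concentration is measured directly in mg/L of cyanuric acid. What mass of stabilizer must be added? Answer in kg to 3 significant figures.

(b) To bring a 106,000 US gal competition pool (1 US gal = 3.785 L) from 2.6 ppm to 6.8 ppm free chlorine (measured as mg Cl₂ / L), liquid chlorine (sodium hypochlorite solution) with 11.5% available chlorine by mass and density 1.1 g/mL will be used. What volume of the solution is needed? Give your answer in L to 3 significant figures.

(a) 10.9 kg; (b) 13.3 L

(a) Volume: 239,000 US gal × 3.785 L/gal = 904,615 L.
(a) CYA to add: (21 − 9) = 12 mg/L × 904,615 L = 10,860 g cyanuric acid.

(b) Volume: 106,000 US gal × 3.785 L/gal = 401,210 L.
(b) Chlorine deficit: 6.8 − 2.6 = 4.2 ppm = 4.2 mg/L as Cl₂.
(b) Cl₂ equivalent needed: 4.2 mg/L × 401,210 L = 1,685,000 mg = 1685 g.
(b) Product at 11.5% available chlorine: 1685 / 0.115 = 14,650 g.
(b) Volume at density 1.1 g/mL: 14,650 g ÷ 1.1 g/mL = 13,320 mL.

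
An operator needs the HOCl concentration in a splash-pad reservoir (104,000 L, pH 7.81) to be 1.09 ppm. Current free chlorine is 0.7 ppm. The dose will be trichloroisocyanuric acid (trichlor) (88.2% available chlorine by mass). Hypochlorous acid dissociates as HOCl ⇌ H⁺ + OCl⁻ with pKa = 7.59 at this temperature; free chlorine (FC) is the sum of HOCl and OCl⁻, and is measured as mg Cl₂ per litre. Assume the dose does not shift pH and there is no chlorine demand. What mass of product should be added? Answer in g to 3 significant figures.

259 g

[OCl⁻]/[HOCl] = 10^(pH − pKa) = 10^(7.81 − 7.59) = 1.66; fraction as HOCl = 1/(1 + 1.66) = 0.376.
Free chlorine required for 1.09 ppm HOCl: 1.09 / 0.376 = 2.899 ppm.
FC to add: 2.899 − 0.7 = 2.199 mg/L as Cl₂.
Cl₂ equivalent: 2.199 mg/L × 104,000 L = 228.7 g.
Product at 88.2% available Cl: 228.7 / 0.882 = 259.3 g.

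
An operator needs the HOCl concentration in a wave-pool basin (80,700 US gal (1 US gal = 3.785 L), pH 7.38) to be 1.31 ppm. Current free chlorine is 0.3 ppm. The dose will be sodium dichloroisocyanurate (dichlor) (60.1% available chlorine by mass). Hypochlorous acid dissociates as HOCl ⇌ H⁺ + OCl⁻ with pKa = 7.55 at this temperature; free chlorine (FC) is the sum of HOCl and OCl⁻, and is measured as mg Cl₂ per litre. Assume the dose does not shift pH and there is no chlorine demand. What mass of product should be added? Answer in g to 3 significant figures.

963 g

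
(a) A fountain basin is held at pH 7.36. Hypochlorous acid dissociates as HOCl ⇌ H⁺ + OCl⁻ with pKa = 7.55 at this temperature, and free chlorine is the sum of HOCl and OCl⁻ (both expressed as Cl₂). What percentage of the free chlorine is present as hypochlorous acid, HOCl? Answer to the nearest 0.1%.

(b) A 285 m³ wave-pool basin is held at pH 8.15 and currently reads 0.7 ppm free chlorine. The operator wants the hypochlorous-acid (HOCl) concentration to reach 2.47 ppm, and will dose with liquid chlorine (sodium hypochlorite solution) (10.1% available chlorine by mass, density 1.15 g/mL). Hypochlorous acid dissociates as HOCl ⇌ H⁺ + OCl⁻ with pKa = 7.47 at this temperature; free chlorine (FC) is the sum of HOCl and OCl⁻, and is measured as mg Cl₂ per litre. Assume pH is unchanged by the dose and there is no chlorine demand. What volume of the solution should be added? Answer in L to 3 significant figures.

(a) [OCl⁻]/[HOCl] = 10^(pH − pKa) = 10^(7.36 − 7.55) = 10^-0.19 = 0.6457.
(a) Fraction as HOCl = 1 / (1 + 0.6457) = 0.6077.

(b) Volume: 285 m³ = 285,000 L.
(b) [OCl⁻]/[HOCl] = 10^(pH − pKa) = 10^(8.15 − 7.47) = 4.786; fraction as HOCl = 1/(1 + 4.786) = 0.1728.
(b) Free chlorine required for 2.47 ppm HOCl: 2.47 / 0.1728 = 14.29 ppm.
(b) FC to add: 14.29 − 0.7 = 13.59 mg/L as Cl₂.
(b) Cl₂ equivalent: 13.59 mg/L × 285,000 L = 3874 g.
(b) Product at 10.1% available Cl: 3874 / 0.101 = 38,350 g.
(b) Volume: 38,350 g ÷ 1.15 g/mL = 33,350 mL.

(a) 60.8%; (b) 33.4 L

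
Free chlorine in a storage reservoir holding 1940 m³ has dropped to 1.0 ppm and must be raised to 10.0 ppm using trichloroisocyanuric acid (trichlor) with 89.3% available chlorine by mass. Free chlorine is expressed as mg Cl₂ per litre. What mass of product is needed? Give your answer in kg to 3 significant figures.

19.6 kg

Volume: 1940 m³ = 1,940,000 L.
Chlorine deficit: 10.0 − 1.0 = 9 ppm = 9 mg/L as Cl₂.
Cl₂ equivalent needed: 9 mg/L × 1,940,000 L = 17,460,000 mg = 17,460 g.
Product at 89.3% available chlorine: 17,460 / 0.893 = 19,550 g.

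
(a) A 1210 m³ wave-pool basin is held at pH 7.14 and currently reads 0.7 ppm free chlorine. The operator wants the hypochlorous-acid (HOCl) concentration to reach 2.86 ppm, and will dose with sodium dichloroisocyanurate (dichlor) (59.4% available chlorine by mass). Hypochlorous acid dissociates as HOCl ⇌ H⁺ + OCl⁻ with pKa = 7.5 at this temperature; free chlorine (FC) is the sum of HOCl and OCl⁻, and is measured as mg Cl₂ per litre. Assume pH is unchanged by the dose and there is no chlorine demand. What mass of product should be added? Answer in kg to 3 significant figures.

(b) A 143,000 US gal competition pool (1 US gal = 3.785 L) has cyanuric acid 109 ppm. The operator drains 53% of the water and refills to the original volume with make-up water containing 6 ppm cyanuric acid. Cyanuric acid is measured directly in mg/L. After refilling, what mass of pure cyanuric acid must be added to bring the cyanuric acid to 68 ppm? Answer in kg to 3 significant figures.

(a) Volume: 1210 m³ = 1,210,000 L.
(a) [OCl⁻]/[HOCl] = 10^(pH − pKa) = 10^(7.14 − 7.5) = 0.4365; fraction as HOCl = 1/(1 + 0.4365) = 0.6961.
(a) Free chlorine required for 2.86 ppm HOCl: 2.86 / 0.6961 = 4.108 ppm.
(a) FC to add: 4.108 − 0.7 = 3.408 mg/L as Cl₂.
(a) Cl₂ equivalent: 3.408 mg/L × 1,210,000 L = 4124 g.
(a) Product at 59.4% available Cl: 4124 / 0.594 = 6943 g.

(b) Volume: 143,000 US gal × 3.785 L/gal = 541,255 L.
(b) After draining 53% and refilling: 109 × 0.47 + 6 × 0.53 = 54.41 ppm.
(b) Deficit to target: 68 − 54.41 = 13.59 mg/L.
(b) Mass: 13.59 mg/L × 541,255 L = 7356 g cyanuric acid.

(a) 6.94 kg; (b) 7.36 kg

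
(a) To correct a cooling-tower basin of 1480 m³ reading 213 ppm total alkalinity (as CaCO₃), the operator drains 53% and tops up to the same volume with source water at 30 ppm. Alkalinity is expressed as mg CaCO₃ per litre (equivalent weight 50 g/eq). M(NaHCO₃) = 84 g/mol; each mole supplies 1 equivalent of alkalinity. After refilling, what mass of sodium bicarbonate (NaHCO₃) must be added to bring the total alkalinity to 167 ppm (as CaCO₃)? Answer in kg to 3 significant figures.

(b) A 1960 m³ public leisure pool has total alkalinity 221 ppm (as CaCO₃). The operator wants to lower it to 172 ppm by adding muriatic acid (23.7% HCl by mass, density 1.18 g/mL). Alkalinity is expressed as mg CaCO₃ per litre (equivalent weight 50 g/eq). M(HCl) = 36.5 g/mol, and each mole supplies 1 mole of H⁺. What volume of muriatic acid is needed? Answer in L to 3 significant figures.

(a) Volume: 1480 m³ = 1,480,000 L.
(a) After draining 53% and refilling: 213 × 0.47 + 30 × 0.53 = 116.01 ppm.
(a) Deficit to target: 167 − 116.01 = 50.99 mg/L.
(a) As CaCO₃: 50.99 mg/L × 1,480,000 L = 75,470 g; ÷ 50 g/eq ÷ 1 = 1509 mol NaHCO₃.
(a) Mass: 1509 × 84 = 126,800 g.

(b) Volume: 1960 m³ = 1,960,000 L.
(b) Alkalinity to neutralize: (221 − 172) = 49 mg/L as CaCO₃ × 1,960,000 L = 96,040 g as CaCO₃.
(b) Equivalents of H⁺ required: 96,040 ÷ 50 g/eq = 1921 eq = 1921 mol HCl.
(b) Mass of HCl: 1921 × 36.5 = 70,110 g.
(b) Mass of 23.7% solution: 70,110 / 0.237 = 295,800 g.
(b) Volume: 295,800 g ÷ 1.18 g/mL = 250,700 mL.

(a) 127 kg; (b) 251 L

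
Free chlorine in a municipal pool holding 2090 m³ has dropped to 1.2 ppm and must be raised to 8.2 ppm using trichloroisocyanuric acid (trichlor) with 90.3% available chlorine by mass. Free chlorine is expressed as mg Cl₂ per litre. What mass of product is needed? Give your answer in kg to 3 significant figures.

16.2 kg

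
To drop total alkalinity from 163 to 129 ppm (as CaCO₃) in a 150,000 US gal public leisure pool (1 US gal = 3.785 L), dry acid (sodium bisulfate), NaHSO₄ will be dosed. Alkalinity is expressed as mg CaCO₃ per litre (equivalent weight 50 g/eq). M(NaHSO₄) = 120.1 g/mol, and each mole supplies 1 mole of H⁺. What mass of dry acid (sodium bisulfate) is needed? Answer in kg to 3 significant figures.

46.4 kg

Volume: 150,000 US gal × 3.785 L/gal = 567,750 L.
Alkalinity to neutralize: (163 − 129) = 34 mg/L as CaCO₃ × 567,750 L = 19,300 g as CaCO₃.
Equivalents of H⁺ required: 19,300 ÷ 50 g/eq = 386.1 eq = 386.1 mol NaHSO₄.
Mass of NaHSO₄: 386.1 × 120.1 = 46,370 g.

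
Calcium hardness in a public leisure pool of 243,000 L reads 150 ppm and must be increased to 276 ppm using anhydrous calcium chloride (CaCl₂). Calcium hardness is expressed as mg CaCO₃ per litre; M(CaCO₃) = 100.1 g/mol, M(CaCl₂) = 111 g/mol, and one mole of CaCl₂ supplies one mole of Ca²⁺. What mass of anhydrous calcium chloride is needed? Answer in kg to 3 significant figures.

34.0 kg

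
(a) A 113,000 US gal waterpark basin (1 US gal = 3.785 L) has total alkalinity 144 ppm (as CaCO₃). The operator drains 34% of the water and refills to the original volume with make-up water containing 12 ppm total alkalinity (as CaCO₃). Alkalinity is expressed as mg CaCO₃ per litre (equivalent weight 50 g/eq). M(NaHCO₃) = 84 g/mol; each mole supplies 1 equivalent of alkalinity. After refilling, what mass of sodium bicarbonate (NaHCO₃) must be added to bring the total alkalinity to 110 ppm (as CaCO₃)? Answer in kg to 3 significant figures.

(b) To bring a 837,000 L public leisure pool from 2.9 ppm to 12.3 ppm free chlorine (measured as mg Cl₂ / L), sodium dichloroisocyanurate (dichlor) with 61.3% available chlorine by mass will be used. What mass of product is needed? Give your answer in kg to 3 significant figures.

(a) 7.82 kg; (b) 12.8 kg

(a) Volume: 113,000 US gal × 3.785 L/gal = 427,705 L.
(a) After draining 34% and refilling: 144 × 0.66 + 12 × 0.34 = 99.12 ppm.
(a) Deficit to target: 110 − 99.12 = 10.88 mg/L.
(a) As CaCO₃: 10.88 mg/L × 427,705 L = 4653 g; ÷ 50 g/eq ÷ 1 = 93.07 mol NaHCO₃.
(a) Mass: 93.07 × 84 = 7818 g.

(b) Chlorine deficit: 12.3 − 2.9 = 9.4 ppm = 9.4 mg/L as Cl₂.
(b) Cl₂ equivalent needed: 9.4 mg/L × 837,000 L = 7,868,000 mg = 7868 g.
(b) Product at 61.3% available chlorine: 7868 / 0.613 = 12,830 g.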